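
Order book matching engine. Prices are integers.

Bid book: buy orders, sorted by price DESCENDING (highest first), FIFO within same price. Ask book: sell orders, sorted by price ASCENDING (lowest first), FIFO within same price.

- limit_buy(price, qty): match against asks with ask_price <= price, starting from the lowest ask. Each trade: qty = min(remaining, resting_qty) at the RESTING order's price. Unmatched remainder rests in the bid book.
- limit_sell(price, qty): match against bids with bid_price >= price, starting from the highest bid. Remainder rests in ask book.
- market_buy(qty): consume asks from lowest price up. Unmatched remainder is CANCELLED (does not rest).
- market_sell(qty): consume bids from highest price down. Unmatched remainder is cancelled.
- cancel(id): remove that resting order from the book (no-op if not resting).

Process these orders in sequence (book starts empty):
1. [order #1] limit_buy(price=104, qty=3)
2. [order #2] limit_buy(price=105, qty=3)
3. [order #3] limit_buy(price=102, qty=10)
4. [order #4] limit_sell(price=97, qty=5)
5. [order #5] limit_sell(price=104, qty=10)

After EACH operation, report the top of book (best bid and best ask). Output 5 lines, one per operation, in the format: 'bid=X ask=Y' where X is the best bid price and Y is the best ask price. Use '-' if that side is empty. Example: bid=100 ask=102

Answer: bid=104 ask=-
bid=105 ask=-
bid=105 ask=-
bid=104 ask=-
bid=102 ask=104

Derivation:
After op 1 [order #1] limit_buy(price=104, qty=3): fills=none; bids=[#1:3@104] asks=[-]
After op 2 [order #2] limit_buy(price=105, qty=3): fills=none; bids=[#2:3@105 #1:3@104] asks=[-]
After op 3 [order #3] limit_buy(price=102, qty=10): fills=none; bids=[#2:3@105 #1:3@104 #3:10@102] asks=[-]
After op 4 [order #4] limit_sell(price=97, qty=5): fills=#2x#4:3@105 #1x#4:2@104; bids=[#1:1@104 #3:10@102] asks=[-]
After op 5 [order #5] limit_sell(price=104, qty=10): fills=#1x#5:1@104; bids=[#3:10@102] asks=[#5:9@104]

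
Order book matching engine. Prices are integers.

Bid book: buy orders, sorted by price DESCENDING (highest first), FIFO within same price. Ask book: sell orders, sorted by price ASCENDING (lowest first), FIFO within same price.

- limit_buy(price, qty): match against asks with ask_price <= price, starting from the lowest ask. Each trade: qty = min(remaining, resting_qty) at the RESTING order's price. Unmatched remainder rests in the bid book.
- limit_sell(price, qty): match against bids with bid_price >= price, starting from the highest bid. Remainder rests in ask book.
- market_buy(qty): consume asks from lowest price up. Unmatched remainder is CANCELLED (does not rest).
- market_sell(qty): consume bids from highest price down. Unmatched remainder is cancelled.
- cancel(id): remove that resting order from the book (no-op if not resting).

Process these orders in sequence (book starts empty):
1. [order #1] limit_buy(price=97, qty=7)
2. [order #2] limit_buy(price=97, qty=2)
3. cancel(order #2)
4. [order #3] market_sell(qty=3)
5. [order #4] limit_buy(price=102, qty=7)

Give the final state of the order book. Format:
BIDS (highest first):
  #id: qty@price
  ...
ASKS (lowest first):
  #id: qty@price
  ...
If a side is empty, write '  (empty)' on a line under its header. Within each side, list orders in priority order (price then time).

Answer: BIDS (highest first):
  #4: 7@102
  #1: 4@97
ASKS (lowest first):
  (empty)

Derivation:
After op 1 [order #1] limit_buy(price=97, qty=7): fills=none; bids=[#1:7@97] asks=[-]
After op 2 [order #2] limit_buy(price=97, qty=2): fills=none; bids=[#1:7@97 #2:2@97] asks=[-]
After op 3 cancel(order #2): fills=none; bids=[#1:7@97] asks=[-]
After op 4 [order #3] market_sell(qty=3): fills=#1x#3:3@97; bids=[#1:4@97] asks=[-]
After op 5 [order #4] limit_buy(price=102, qty=7): fills=none; bids=[#4:7@102 #1:4@97] asks=[-]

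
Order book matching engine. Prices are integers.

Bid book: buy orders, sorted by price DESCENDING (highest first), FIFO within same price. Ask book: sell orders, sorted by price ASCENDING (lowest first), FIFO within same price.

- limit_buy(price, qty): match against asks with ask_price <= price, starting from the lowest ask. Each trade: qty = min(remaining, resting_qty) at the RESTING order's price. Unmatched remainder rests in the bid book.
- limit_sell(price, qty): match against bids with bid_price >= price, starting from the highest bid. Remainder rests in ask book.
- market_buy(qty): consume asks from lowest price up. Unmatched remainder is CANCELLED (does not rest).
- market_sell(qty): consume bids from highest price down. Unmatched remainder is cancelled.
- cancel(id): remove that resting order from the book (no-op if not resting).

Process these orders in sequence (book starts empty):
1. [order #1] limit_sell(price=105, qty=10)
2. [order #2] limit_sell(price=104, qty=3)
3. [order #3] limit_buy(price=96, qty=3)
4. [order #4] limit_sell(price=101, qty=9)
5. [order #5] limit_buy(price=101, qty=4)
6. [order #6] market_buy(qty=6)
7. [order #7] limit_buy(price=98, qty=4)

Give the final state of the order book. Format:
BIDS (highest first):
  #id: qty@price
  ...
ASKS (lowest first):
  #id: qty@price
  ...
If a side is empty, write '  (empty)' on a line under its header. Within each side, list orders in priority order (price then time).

Answer: BIDS (highest first):
  #7: 4@98
  #3: 3@96
ASKS (lowest first):
  #2: 2@104
  #1: 10@105

Derivation:
After op 1 [order #1] limit_sell(price=105, qty=10): fills=none; bids=[-] asks=[#1:10@105]
After op 2 [order #2] limit_sell(price=104, qty=3): fills=none; bids=[-] asks=[#2:3@104 #1:10@105]
After op 3 [order #3] limit_buy(price=96, qty=3): fills=none; bids=[#3:3@96] asks=[#2:3@104 #1:10@105]
After op 4 [order #4] limit_sell(price=101, qty=9): fills=none; bids=[#3:3@96] asks=[#4:9@101 #2:3@104 #1:10@105]
After op 5 [order #5] limit_buy(price=101, qty=4): fills=#5x#4:4@101; bids=[#3:3@96] asks=[#4:5@101 #2:3@104 #1:10@105]
After op 6 [order #6] market_buy(qty=6): fills=#6x#4:5@101 #6x#2:1@104; bids=[#3:3@96] asks=[#2:2@104 #1:10@105]
After op 7 [order #7] limit_buy(price=98, qty=4): fills=none; bids=[#7:4@98 #3:3@96] asks=[#2:2@104 #1:10@105]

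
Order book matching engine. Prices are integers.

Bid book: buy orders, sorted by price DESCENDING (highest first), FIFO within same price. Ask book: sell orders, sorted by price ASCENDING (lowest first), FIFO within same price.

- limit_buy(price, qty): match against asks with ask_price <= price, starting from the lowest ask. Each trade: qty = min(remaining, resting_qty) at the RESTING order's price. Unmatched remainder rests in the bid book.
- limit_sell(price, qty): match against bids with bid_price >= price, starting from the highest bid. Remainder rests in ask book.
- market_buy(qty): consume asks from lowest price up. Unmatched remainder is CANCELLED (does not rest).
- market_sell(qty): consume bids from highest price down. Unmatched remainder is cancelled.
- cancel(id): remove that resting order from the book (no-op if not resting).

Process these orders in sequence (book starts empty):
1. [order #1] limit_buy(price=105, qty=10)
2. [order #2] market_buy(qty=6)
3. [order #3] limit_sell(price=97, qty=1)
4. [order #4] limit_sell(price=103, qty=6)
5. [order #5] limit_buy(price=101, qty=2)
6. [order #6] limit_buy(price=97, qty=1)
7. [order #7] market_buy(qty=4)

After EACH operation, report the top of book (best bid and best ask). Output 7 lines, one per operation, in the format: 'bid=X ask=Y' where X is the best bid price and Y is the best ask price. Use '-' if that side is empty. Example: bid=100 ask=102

After op 1 [order #1] limit_buy(price=105, qty=10): fills=none; bids=[#1:10@105] asks=[-]
After op 2 [order #2] market_buy(qty=6): fills=none; bids=[#1:10@105] asks=[-]
After op 3 [order #3] limit_sell(price=97, qty=1): fills=#1x#3:1@105; bids=[#1:9@105] asks=[-]
After op 4 [order #4] limit_sell(price=103, qty=6): fills=#1x#4:6@105; bids=[#1:3@105] asks=[-]
After op 5 [order #5] limit_buy(price=101, qty=2): fills=none; bids=[#1:3@105 #5:2@101] asks=[-]
After op 6 [order #6] limit_buy(price=97, qty=1): fills=none; bids=[#1:3@105 #5:2@101 #6:1@97] asks=[-]
After op 7 [order #7] market_buy(qty=4): fills=none; bids=[#1:3@105 #5:2@101 #6:1@97] asks=[-]

Answer: bid=105 ask=-
bid=105 ask=-
bid=105 ask=-
bid=105 ask=-
bid=105 ask=-
bid=105 ask=-
bid=105 ask=-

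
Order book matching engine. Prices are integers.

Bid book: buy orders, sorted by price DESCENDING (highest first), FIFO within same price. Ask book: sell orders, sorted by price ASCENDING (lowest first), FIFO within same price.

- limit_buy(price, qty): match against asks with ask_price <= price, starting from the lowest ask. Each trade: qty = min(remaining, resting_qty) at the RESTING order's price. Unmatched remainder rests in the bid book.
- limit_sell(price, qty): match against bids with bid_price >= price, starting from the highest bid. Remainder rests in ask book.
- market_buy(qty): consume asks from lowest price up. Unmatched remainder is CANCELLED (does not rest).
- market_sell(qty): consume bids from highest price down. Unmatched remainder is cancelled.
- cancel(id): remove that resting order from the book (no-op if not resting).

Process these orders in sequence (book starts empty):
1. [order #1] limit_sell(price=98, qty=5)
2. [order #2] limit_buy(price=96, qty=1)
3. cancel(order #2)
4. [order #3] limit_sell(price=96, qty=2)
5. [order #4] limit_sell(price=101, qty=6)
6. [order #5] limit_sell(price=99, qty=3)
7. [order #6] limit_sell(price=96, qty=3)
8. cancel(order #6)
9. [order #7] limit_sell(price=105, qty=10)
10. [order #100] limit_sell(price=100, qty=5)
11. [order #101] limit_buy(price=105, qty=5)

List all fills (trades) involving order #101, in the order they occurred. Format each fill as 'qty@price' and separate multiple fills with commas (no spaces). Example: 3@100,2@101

Answer: 2@96,3@98

Derivation:
After op 1 [order #1] limit_sell(price=98, qty=5): fills=none; bids=[-] asks=[#1:5@98]
After op 2 [order #2] limit_buy(price=96, qty=1): fills=none; bids=[#2:1@96] asks=[#1:5@98]
After op 3 cancel(order #2): fills=none; bids=[-] asks=[#1:5@98]
After op 4 [order #3] limit_sell(price=96, qty=2): fills=none; bids=[-] asks=[#3:2@96 #1:5@98]
After op 5 [order #4] limit_sell(price=101, qty=6): fills=none; bids=[-] asks=[#3:2@96 #1:5@98 #4:6@101]
After op 6 [order #5] limit_sell(price=99, qty=3): fills=none; bids=[-] asks=[#3:2@96 #1:5@98 #5:3@99 #4:6@101]
After op 7 [order #6] limit_sell(price=96, qty=3): fills=none; bids=[-] asks=[#3:2@96 #6:3@96 #1:5@98 #5:3@99 #4:6@101]
After op 8 cancel(order #6): fills=none; bids=[-] asks=[#3:2@96 #1:5@98 #5:3@99 #4:6@101]
After op 9 [order #7] limit_sell(price=105, qty=10): fills=none; bids=[-] asks=[#3:2@96 #1:5@98 #5:3@99 #4:6@101 #7:10@105]
After op 10 [order #100] limit_sell(price=100, qty=5): fills=none; bids=[-] asks=[#3:2@96 #1:5@98 #5:3@99 #100:5@100 #4:6@101 #7:10@105]
After op 11 [order #101] limit_buy(price=105, qty=5): fills=#101x#3:2@96 #101x#1:3@98; bids=[-] asks=[#1:2@98 #5:3@99 #100:5@100 #4:6@101 #7:10@105]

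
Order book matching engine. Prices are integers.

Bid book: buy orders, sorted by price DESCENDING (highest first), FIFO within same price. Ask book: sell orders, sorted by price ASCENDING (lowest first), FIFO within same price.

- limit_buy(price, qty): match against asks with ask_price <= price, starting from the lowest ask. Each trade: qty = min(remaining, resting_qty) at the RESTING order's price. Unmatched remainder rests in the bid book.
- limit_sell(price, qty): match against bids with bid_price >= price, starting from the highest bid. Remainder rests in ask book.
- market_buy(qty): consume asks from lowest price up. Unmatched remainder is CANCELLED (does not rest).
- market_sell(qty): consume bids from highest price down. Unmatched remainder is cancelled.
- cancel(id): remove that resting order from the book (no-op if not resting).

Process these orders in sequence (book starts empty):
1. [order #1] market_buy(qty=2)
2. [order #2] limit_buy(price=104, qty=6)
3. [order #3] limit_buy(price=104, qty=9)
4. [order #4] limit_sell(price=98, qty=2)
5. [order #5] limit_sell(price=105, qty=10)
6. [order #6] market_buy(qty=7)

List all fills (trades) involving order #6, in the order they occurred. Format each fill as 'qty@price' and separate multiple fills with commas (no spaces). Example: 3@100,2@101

After op 1 [order #1] market_buy(qty=2): fills=none; bids=[-] asks=[-]
After op 2 [order #2] limit_buy(price=104, qty=6): fills=none; bids=[#2:6@104] asks=[-]
After op 3 [order #3] limit_buy(price=104, qty=9): fills=none; bids=[#2:6@104 #3:9@104] asks=[-]
After op 4 [order #4] limit_sell(price=98, qty=2): fills=#2x#4:2@104; bids=[#2:4@104 #3:9@104] asks=[-]
After op 5 [order #5] limit_sell(price=105, qty=10): fills=none; bids=[#2:4@104 #3:9@104] asks=[#5:10@105]
After op 6 [order #6] market_buy(qty=7): fills=#6x#5:7@105; bids=[#2:4@104 #3:9@104] asks=[#5:3@105]

Answer: 7@105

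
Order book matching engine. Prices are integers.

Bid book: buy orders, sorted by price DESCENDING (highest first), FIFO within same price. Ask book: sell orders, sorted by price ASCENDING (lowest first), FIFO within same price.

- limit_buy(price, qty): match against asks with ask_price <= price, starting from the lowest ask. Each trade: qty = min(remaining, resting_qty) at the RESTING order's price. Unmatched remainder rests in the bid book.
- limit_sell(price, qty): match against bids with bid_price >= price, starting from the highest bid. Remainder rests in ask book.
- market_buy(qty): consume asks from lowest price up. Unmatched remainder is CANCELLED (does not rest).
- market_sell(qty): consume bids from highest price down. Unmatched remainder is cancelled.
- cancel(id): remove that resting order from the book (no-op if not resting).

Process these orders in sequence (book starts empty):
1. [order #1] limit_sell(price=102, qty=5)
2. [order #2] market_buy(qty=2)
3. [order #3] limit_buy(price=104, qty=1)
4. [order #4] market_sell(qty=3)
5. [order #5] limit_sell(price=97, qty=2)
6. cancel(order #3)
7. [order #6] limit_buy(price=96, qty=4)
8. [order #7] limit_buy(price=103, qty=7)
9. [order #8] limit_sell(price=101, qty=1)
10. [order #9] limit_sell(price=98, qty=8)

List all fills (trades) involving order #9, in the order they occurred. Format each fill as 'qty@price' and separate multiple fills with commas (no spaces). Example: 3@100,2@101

Answer: 2@103

Derivation:
After op 1 [order #1] limit_sell(price=102, qty=5): fills=none; bids=[-] asks=[#1:5@102]
After op 2 [order #2] market_buy(qty=2): fills=#2x#1:2@102; bids=[-] asks=[#1:3@102]
After op 3 [order #3] limit_buy(price=104, qty=1): fills=#3x#1:1@102; bids=[-] asks=[#1:2@102]
After op 4 [order #4] market_sell(qty=3): fills=none; bids=[-] asks=[#1:2@102]
After op 5 [order #5] limit_sell(price=97, qty=2): fills=none; bids=[-] asks=[#5:2@97 #1:2@102]
After op 6 cancel(order #3): fills=none; bids=[-] asks=[#5:2@97 #1:2@102]
After op 7 [order #6] limit_buy(price=96, qty=4): fills=none; bids=[#6:4@96] asks=[#5:2@97 #1:2@102]
After op 8 [order #7] limit_buy(price=103, qty=7): fills=#7x#5:2@97 #7x#1:2@102; bids=[#7:3@103 #6:4@96] asks=[-]
After op 9 [order #8] limit_sell(price=101, qty=1): fills=#7x#8:1@103; bids=[#7:2@103 #6:4@96] asks=[-]
After op 10 [order #9] limit_sell(price=98, qty=8): fills=#7x#9:2@103; bids=[#6:4@96] asks=[#9:6@98]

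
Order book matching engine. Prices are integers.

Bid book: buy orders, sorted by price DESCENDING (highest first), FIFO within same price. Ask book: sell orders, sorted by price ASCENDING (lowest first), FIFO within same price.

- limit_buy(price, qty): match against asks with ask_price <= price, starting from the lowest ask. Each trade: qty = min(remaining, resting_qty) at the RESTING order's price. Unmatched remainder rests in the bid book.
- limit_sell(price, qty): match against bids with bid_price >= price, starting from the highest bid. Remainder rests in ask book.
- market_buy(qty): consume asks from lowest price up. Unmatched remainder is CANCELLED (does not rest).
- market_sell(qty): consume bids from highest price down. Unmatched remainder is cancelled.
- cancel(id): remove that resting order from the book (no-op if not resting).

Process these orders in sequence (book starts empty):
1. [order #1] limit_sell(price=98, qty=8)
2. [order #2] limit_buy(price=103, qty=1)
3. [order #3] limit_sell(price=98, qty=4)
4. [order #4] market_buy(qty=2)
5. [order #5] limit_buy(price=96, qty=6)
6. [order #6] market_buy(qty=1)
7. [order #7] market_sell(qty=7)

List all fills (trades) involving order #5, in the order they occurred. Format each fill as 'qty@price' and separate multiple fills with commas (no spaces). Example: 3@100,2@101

After op 1 [order #1] limit_sell(price=98, qty=8): fills=none; bids=[-] asks=[#1:8@98]
After op 2 [order #2] limit_buy(price=103, qty=1): fills=#2x#1:1@98; bids=[-] asks=[#1:7@98]
After op 3 [order #3] limit_sell(price=98, qty=4): fills=none; bids=[-] asks=[#1:7@98 #3:4@98]
After op 4 [order #4] market_buy(qty=2): fills=#4x#1:2@98; bids=[-] asks=[#1:5@98 #3:4@98]
After op 5 [order #5] limit_buy(price=96, qty=6): fills=none; bids=[#5:6@96] asks=[#1:5@98 #3:4@98]
After op 6 [order #6] market_buy(qty=1): fills=#6x#1:1@98; bids=[#5:6@96] asks=[#1:4@98 #3:4@98]
After op 7 [order #7] market_sell(qty=7): fills=#5x#7:6@96; bids=[-] asks=[#1:4@98 #3:4@98]

Answer: 6@96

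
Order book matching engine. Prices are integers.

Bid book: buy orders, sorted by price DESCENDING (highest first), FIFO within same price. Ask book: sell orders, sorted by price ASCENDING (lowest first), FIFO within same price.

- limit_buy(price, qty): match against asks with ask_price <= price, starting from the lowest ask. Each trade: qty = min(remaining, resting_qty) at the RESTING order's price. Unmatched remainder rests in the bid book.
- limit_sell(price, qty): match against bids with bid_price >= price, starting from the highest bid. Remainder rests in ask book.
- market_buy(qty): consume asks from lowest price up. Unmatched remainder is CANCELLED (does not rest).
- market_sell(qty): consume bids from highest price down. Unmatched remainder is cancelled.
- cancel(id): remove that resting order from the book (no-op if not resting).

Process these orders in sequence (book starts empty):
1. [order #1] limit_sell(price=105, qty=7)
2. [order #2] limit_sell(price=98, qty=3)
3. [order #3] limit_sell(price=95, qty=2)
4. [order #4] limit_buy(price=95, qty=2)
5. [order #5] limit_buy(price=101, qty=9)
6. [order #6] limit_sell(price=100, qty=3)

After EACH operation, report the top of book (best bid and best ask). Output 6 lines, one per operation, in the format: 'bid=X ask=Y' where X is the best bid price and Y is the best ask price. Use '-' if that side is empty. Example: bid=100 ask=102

After op 1 [order #1] limit_sell(price=105, qty=7): fills=none; bids=[-] asks=[#1:7@105]
After op 2 [order #2] limit_sell(price=98, qty=3): fills=none; bids=[-] asks=[#2:3@98 #1:7@105]
After op 3 [order #3] limit_sell(price=95, qty=2): fills=none; bids=[-] asks=[#3:2@95 #2:3@98 #1:7@105]
After op 4 [order #4] limit_buy(price=95, qty=2): fills=#4x#3:2@95; bids=[-] asks=[#2:3@98 #1:7@105]
After op 5 [order #5] limit_buy(price=101, qty=9): fills=#5x#2:3@98; bids=[#5:6@101] asks=[#1:7@105]
After op 6 [order #6] limit_sell(price=100, qty=3): fills=#5x#6:3@101; bids=[#5:3@101] asks=[#1:7@105]

Answer: bid=- ask=105
bid=- ask=98
bid=- ask=95
bid=- ask=98
bid=101 ask=105
bid=101 ask=105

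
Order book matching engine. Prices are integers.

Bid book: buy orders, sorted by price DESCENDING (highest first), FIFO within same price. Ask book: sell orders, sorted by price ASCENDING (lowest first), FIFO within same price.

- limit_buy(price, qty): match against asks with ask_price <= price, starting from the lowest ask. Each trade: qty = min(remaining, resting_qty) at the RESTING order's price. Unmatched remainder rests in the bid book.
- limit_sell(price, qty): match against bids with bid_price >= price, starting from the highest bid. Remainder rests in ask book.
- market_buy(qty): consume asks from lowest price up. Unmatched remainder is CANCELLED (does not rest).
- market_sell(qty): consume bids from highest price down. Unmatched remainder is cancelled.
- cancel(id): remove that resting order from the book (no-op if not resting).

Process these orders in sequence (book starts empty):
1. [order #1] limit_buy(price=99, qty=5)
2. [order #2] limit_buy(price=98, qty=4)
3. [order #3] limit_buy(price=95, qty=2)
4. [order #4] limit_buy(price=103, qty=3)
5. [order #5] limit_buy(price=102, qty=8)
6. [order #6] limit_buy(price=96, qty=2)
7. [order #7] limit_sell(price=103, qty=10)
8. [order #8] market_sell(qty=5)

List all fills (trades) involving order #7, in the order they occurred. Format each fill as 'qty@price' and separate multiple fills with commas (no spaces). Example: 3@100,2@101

Answer: 3@103

Derivation:
After op 1 [order #1] limit_buy(price=99, qty=5): fills=none; bids=[#1:5@99] asks=[-]
After op 2 [order #2] limit_buy(price=98, qty=4): fills=none; bids=[#1:5@99 #2:4@98] asks=[-]
After op 3 [order #3] limit_buy(price=95, qty=2): fills=none; bids=[#1:5@99 #2:4@98 #3:2@95] asks=[-]
After op 4 [order #4] limit_buy(price=103, qty=3): fills=none; bids=[#4:3@103 #1:5@99 #2:4@98 #3:2@95] asks=[-]
After op 5 [order #5] limit_buy(price=102, qty=8): fills=none; bids=[#4:3@103 #5:8@102 #1:5@99 #2:4@98 #3:2@95] asks=[-]
After op 6 [order #6] limit_buy(price=96, qty=2): fills=none; bids=[#4:3@103 #5:8@102 #1:5@99 #2:4@98 #6:2@96 #3:2@95] asks=[-]
After op 7 [order #7] limit_sell(price=103, qty=10): fills=#4x#7:3@103; bids=[#5:8@102 #1:5@99 #2:4@98 #6:2@96 #3:2@95] asks=[#7:7@103]
After op 8 [order #8] market_sell(qty=5): fills=#5x#8:5@102; bids=[#5:3@102 #1:5@99 #2:4@98 #6:2@96 #3:2@95] asks=[#7:7@103]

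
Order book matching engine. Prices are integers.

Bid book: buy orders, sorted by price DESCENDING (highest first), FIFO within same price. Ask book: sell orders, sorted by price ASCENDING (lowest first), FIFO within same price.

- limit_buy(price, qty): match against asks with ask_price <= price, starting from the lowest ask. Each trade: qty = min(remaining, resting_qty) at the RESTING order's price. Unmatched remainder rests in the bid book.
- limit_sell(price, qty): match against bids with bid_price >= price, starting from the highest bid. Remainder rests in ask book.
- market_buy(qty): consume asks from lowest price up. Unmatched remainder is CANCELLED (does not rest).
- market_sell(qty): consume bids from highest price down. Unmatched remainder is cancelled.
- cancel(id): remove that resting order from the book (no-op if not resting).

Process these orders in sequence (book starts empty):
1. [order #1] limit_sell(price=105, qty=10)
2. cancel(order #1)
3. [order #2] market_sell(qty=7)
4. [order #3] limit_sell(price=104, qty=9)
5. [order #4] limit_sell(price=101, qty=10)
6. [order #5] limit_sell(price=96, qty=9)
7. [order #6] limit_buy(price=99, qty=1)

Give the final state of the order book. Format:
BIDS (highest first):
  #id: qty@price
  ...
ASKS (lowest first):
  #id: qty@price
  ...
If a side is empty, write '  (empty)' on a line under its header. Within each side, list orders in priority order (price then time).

Answer: BIDS (highest first):
  (empty)
ASKS (lowest first):
  #5: 8@96
  #4: 10@101
  #3: 9@104

Derivation:
After op 1 [order #1] limit_sell(price=105, qty=10): fills=none; bids=[-] asks=[#1:10@105]
After op 2 cancel(order #1): fills=none; bids=[-] asks=[-]
After op 3 [order #2] market_sell(qty=7): fills=none; bids=[-] asks=[-]
After op 4 [order #3] limit_sell(price=104, qty=9): fills=none; bids=[-] asks=[#3:9@104]
After op 5 [order #4] limit_sell(price=101, qty=10): fills=none; bids=[-] asks=[#4:10@101 #3:9@104]
After op 6 [order #5] limit_sell(price=96, qty=9): fills=none; bids=[-] asks=[#5:9@96 #4:10@101 #3:9@104]
After op 7 [order #6] limit_buy(price=99, qty=1): fills=#6x#5:1@96; bids=[-] asks=[#5:8@96 #4:10@101 #3:9@104]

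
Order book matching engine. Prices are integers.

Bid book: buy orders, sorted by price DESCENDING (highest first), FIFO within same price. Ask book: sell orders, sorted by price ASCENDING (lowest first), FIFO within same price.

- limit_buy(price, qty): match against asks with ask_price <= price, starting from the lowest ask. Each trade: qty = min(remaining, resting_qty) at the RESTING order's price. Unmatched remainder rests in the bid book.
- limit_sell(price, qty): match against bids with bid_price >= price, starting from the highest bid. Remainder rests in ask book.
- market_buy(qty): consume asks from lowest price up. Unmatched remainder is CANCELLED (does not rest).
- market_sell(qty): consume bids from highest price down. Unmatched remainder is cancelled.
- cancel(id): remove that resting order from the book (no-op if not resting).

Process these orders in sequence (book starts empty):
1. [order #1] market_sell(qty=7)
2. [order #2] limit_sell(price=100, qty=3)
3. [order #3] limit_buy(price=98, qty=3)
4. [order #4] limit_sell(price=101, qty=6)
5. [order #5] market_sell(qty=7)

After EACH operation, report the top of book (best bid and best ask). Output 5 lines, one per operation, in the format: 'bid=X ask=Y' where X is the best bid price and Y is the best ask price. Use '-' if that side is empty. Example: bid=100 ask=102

Answer: bid=- ask=-
bid=- ask=100
bid=98 ask=100
bid=98 ask=100
bid=- ask=100

Derivation:
After op 1 [order #1] market_sell(qty=7): fills=none; bids=[-] asks=[-]
After op 2 [order #2] limit_sell(price=100, qty=3): fills=none; bids=[-] asks=[#2:3@100]
After op 3 [order #3] limit_buy(price=98, qty=3): fills=none; bids=[#3:3@98] asks=[#2:3@100]
After op 4 [order #4] limit_sell(price=101, qty=6): fills=none; bids=[#3:3@98] asks=[#2:3@100 #4:6@101]
After op 5 [order #5] market_sell(qty=7): fills=#3x#5:3@98; bids=[-] asks=[#2:3@100 #4:6@101]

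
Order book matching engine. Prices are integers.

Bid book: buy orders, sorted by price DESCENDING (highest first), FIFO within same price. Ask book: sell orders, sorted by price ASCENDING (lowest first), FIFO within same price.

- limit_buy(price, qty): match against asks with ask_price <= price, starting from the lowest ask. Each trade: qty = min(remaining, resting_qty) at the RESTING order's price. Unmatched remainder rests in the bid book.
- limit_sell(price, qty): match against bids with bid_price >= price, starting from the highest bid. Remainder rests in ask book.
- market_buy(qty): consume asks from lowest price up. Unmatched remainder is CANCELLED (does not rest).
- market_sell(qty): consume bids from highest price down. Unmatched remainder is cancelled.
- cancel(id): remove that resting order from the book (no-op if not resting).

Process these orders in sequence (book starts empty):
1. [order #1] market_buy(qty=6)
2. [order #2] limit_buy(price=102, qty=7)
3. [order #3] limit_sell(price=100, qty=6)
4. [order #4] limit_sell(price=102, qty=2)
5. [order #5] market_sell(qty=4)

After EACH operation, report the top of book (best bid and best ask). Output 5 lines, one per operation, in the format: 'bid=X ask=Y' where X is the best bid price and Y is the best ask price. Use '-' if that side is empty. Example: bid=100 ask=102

Answer: bid=- ask=-
bid=102 ask=-
bid=102 ask=-
bid=- ask=102
bid=- ask=102

Derivation:
After op 1 [order #1] market_buy(qty=6): fills=none; bids=[-] asks=[-]
After op 2 [order #2] limit_buy(price=102, qty=7): fills=none; bids=[#2:7@102] asks=[-]
After op 3 [order #3] limit_sell(price=100, qty=6): fills=#2x#3:6@102; bids=[#2:1@102] asks=[-]
After op 4 [order #4] limit_sell(price=102, qty=2): fills=#2x#4:1@102; bids=[-] asks=[#4:1@102]
After op 5 [order #5] market_sell(qty=4): fills=none; bids=[-] asks=[#4:1@102]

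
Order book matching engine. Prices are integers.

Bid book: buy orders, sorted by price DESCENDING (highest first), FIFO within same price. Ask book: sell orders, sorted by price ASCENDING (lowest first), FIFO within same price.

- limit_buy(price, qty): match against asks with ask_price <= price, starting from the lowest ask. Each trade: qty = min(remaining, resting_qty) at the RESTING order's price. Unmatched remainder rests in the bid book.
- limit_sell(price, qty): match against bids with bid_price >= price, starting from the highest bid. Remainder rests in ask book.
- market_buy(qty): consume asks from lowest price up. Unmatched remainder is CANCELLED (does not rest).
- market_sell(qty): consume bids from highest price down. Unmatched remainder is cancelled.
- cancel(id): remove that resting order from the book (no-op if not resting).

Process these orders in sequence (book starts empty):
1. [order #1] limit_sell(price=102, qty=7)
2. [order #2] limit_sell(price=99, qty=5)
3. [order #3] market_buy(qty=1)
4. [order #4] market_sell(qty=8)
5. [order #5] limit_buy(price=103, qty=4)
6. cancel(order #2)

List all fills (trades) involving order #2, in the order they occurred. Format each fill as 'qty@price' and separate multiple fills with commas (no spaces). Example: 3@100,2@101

Answer: 1@99,4@99

Derivation:
After op 1 [order #1] limit_sell(price=102, qty=7): fills=none; bids=[-] asks=[#1:7@102]
After op 2 [order #2] limit_sell(price=99, qty=5): fills=none; bids=[-] asks=[#2:5@99 #1:7@102]
After op 3 [order #3] market_buy(qty=1): fills=#3x#2:1@99; bids=[-] asks=[#2:4@99 #1:7@102]
After op 4 [order #4] market_sell(qty=8): fills=none; bids=[-] asks=[#2:4@99 #1:7@102]
After op 5 [order #5] limit_buy(price=103, qty=4): fills=#5x#2:4@99; bids=[-] asks=[#1:7@102]
After op 6 cancel(order #2): fills=none; bids=[-] asks=[#1:7@102]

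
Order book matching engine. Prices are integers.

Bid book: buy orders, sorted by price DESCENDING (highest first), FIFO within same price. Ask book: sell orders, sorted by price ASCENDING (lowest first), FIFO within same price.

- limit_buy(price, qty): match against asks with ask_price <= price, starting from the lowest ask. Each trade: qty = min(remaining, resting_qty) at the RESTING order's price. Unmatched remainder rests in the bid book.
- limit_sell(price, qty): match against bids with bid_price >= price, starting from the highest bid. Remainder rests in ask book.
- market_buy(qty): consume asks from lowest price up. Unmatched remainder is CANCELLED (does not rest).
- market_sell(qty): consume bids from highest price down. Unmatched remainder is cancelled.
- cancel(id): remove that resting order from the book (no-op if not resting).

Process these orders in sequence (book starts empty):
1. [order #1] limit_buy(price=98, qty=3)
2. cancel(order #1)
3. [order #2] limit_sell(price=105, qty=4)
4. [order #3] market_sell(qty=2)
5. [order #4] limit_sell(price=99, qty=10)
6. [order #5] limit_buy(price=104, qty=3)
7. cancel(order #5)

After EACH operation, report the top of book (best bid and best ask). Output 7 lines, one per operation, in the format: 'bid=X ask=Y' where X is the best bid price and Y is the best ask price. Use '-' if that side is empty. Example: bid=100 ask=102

After op 1 [order #1] limit_buy(price=98, qty=3): fills=none; bids=[#1:3@98] asks=[-]
After op 2 cancel(order #1): fills=none; bids=[-] asks=[-]
After op 3 [order #2] limit_sell(price=105, qty=4): fills=none; bids=[-] asks=[#2:4@105]
After op 4 [order #3] market_sell(qty=2): fills=none; bids=[-] asks=[#2:4@105]
After op 5 [order #4] limit_sell(price=99, qty=10): fills=none; bids=[-] asks=[#4:10@99 #2:4@105]
After op 6 [order #5] limit_buy(price=104, qty=3): fills=#5x#4:3@99; bids=[-] asks=[#4:7@99 #2:4@105]
After op 7 cancel(order #5): fills=none; bids=[-] asks=[#4:7@99 #2:4@105]

Answer: bid=98 ask=-
bid=- ask=-
bid=- ask=105
bid=- ask=105
bid=- ask=99
bid=- ask=99
bid=- ask=99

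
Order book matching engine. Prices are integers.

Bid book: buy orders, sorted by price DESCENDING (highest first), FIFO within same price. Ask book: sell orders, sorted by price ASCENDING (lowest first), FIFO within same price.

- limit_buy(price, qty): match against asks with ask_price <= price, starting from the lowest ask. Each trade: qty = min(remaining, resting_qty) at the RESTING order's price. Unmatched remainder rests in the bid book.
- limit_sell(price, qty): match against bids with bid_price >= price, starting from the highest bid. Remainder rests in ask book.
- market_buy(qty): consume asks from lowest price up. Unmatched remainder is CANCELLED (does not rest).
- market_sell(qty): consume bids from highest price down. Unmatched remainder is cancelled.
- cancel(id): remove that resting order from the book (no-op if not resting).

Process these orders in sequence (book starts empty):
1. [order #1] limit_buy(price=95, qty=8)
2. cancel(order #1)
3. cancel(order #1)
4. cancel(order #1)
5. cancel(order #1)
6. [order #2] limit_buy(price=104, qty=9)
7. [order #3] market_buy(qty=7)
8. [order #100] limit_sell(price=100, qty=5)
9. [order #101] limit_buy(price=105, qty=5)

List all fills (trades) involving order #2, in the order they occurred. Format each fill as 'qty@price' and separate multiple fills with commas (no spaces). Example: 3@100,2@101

Answer: 5@104

Derivation:
After op 1 [order #1] limit_buy(price=95, qty=8): fills=none; bids=[#1:8@95] asks=[-]
After op 2 cancel(order #1): fills=none; bids=[-] asks=[-]
After op 3 cancel(order #1): fills=none; bids=[-] asks=[-]
After op 4 cancel(order #1): fills=none; bids=[-] asks=[-]
After op 5 cancel(order #1): fills=none; bids=[-] asks=[-]
After op 6 [order #2] limit_buy(price=104, qty=9): fills=none; bids=[#2:9@104] asks=[-]
After op 7 [order #3] market_buy(qty=7): fills=none; bids=[#2:9@104] asks=[-]
After op 8 [order #100] limit_sell(price=100, qty=5): fills=#2x#100:5@104; bids=[#2:4@104] asks=[-]
After op 9 [order #101] limit_buy(price=105, qty=5): fills=none; bids=[#101:5@105 #2:4@104] asks=[-]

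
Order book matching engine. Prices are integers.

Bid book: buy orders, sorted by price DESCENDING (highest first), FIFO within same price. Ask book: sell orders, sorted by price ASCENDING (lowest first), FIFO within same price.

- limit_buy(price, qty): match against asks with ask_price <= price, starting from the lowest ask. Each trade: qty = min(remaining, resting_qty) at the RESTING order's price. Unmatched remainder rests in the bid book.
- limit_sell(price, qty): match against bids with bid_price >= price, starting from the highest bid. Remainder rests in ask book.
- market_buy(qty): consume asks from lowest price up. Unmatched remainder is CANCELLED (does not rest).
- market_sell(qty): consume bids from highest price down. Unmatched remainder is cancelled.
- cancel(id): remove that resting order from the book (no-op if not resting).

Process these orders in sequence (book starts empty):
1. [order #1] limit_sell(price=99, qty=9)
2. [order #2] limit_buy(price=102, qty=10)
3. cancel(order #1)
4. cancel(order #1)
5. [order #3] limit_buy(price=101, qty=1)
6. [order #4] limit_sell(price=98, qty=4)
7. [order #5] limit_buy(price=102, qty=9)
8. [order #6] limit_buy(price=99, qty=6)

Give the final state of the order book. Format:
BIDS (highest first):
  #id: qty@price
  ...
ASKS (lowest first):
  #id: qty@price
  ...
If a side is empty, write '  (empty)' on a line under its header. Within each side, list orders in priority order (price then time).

After op 1 [order #1] limit_sell(price=99, qty=9): fills=none; bids=[-] asks=[#1:9@99]
After op 2 [order #2] limit_buy(price=102, qty=10): fills=#2x#1:9@99; bids=[#2:1@102] asks=[-]
After op 3 cancel(order #1): fills=none; bids=[#2:1@102] asks=[-]
After op 4 cancel(order #1): fills=none; bids=[#2:1@102] asks=[-]
After op 5 [order #3] limit_buy(price=101, qty=1): fills=none; bids=[#2:1@102 #3:1@101] asks=[-]
After op 6 [order #4] limit_sell(price=98, qty=4): fills=#2x#4:1@102 #3x#4:1@101; bids=[-] asks=[#4:2@98]
After op 7 [order #5] limit_buy(price=102, qty=9): fills=#5x#4:2@98; bids=[#5:7@102] asks=[-]
After op 8 [order #6] limit_buy(price=99, qty=6): fills=none; bids=[#5:7@102 #6:6@99] asks=[-]

Answer: BIDS (highest first):
  #5: 7@102
  #6: 6@99
ASKS (lowest first):
  (empty)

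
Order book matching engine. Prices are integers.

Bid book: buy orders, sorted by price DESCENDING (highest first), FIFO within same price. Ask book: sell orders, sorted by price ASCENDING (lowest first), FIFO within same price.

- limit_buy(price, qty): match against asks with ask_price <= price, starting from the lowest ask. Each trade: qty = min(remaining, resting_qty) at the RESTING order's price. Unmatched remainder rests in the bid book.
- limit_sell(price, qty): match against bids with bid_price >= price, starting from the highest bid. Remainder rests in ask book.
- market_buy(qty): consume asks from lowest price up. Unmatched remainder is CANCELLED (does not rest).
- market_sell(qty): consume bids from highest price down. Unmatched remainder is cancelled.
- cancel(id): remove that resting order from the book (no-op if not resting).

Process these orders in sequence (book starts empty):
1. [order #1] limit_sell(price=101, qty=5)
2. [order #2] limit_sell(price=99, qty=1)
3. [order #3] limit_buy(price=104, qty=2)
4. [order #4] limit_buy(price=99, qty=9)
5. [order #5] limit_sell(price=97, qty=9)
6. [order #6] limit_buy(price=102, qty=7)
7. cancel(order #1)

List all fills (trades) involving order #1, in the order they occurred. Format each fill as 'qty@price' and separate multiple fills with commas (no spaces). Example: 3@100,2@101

After op 1 [order #1] limit_sell(price=101, qty=5): fills=none; bids=[-] asks=[#1:5@101]
After op 2 [order #2] limit_sell(price=99, qty=1): fills=none; bids=[-] asks=[#2:1@99 #1:5@101]
After op 3 [order #3] limit_buy(price=104, qty=2): fills=#3x#2:1@99 #3x#1:1@101; bids=[-] asks=[#1:4@101]
After op 4 [order #4] limit_buy(price=99, qty=9): fills=none; bids=[#4:9@99] asks=[#1:4@101]
After op 5 [order #5] limit_sell(price=97, qty=9): fills=#4x#5:9@99; bids=[-] asks=[#1:4@101]
After op 6 [order #6] limit_buy(price=102, qty=7): fills=#6x#1:4@101; bids=[#6:3@102] asks=[-]
After op 7 cancel(order #1): fills=none; bids=[#6:3@102] asks=[-]

Answer: 1@101,4@101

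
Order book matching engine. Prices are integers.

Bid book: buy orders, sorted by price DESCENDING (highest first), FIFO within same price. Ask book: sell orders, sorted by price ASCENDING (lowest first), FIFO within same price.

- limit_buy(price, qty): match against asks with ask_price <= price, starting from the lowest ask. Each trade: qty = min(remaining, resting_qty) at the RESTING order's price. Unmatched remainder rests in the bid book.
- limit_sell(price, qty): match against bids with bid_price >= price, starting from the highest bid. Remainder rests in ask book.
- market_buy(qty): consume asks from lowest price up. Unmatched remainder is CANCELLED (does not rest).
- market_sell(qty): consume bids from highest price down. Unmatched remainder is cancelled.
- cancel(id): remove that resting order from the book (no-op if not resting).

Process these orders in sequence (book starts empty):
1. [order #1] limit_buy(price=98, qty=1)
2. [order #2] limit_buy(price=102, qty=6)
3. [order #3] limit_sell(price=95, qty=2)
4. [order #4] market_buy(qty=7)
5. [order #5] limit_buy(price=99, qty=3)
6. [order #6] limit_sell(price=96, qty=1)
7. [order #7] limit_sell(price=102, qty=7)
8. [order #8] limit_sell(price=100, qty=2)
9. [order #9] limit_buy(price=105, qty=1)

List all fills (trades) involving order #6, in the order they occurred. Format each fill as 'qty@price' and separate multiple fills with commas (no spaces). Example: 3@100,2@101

After op 1 [order #1] limit_buy(price=98, qty=1): fills=none; bids=[#1:1@98] asks=[-]
After op 2 [order #2] limit_buy(price=102, qty=6): fills=none; bids=[#2:6@102 #1:1@98] asks=[-]
After op 3 [order #3] limit_sell(price=95, qty=2): fills=#2x#3:2@102; bids=[#2:4@102 #1:1@98] asks=[-]
After op 4 [order #4] market_buy(qty=7): fills=none; bids=[#2:4@102 #1:1@98] asks=[-]
After op 5 [order #5] limit_buy(price=99, qty=3): fills=none; bids=[#2:4@102 #5:3@99 #1:1@98] asks=[-]
After op 6 [order #6] limit_sell(price=96, qty=1): fills=#2x#6:1@102; bids=[#2:3@102 #5:3@99 #1:1@98] asks=[-]
After op 7 [order #7] limit_sell(price=102, qty=7): fills=#2x#7:3@102; bids=[#5:3@99 #1:1@98] asks=[#7:4@102]
After op 8 [order #8] limit_sell(price=100, qty=2): fills=none; bids=[#5:3@99 #1:1@98] asks=[#8:2@100 #7:4@102]
After op 9 [order #9] limit_buy(price=105, qty=1): fills=#9x#8:1@100; bids=[#5:3@99 #1:1@98] asks=[#8:1@100 #7:4@102]

Answer: 1@102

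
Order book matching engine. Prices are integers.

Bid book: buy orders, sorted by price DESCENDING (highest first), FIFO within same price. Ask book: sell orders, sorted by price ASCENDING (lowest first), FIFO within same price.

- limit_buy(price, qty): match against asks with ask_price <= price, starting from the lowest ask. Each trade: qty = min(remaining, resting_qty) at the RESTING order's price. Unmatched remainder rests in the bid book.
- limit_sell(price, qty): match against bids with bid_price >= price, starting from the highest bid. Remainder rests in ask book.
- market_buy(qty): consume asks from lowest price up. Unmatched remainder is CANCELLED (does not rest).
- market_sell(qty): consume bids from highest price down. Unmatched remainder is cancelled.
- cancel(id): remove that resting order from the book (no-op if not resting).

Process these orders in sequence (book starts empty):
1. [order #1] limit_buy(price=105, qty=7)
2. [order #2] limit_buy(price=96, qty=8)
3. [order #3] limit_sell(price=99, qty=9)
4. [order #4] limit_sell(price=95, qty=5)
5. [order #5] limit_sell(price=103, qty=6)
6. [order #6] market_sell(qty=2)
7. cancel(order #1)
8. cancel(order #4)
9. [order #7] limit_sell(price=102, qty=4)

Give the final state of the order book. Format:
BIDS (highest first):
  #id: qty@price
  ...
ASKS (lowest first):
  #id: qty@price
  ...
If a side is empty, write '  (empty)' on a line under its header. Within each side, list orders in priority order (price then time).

After op 1 [order #1] limit_buy(price=105, qty=7): fills=none; bids=[#1:7@105] asks=[-]
After op 2 [order #2] limit_buy(price=96, qty=8): fills=none; bids=[#1:7@105 #2:8@96] asks=[-]
After op 3 [order #3] limit_sell(price=99, qty=9): fills=#1x#3:7@105; bids=[#2:8@96] asks=[#3:2@99]
After op 4 [order #4] limit_sell(price=95, qty=5): fills=#2x#4:5@96; bids=[#2:3@96] asks=[#3:2@99]
After op 5 [order #5] limit_sell(price=103, qty=6): fills=none; bids=[#2:3@96] asks=[#3:2@99 #5:6@103]
After op 6 [order #6] market_sell(qty=2): fills=#2x#6:2@96; bids=[#2:1@96] asks=[#3:2@99 #5:6@103]
After op 7 cancel(order #1): fills=none; bids=[#2:1@96] asks=[#3:2@99 #5:6@103]
After op 8 cancel(order #4): fills=none; bids=[#2:1@96] asks=[#3:2@99 #5:6@103]
After op 9 [order #7] limit_sell(price=102, qty=4): fills=none; bids=[#2:1@96] asks=[#3:2@99 #7:4@102 #5:6@103]

Answer: BIDS (highest first):
  #2: 1@96
ASKS (lowest first):
  #3: 2@99
  #7: 4@102
  #5: 6@103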